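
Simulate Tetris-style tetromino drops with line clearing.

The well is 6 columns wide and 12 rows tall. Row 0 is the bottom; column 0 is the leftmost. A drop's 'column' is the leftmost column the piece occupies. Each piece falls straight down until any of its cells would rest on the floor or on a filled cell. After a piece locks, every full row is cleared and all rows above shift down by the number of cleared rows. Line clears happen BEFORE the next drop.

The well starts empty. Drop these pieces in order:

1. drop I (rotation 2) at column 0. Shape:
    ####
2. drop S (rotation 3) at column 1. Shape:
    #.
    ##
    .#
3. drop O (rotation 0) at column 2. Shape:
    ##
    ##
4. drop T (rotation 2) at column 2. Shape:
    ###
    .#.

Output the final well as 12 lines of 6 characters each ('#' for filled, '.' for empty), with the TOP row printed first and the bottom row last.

Drop 1: I rot2 at col 0 lands with bottom-row=0; cleared 0 line(s) (total 0); column heights now [1 1 1 1 0 0], max=1
Drop 2: S rot3 at col 1 lands with bottom-row=1; cleared 0 line(s) (total 0); column heights now [1 4 3 1 0 0], max=4
Drop 3: O rot0 at col 2 lands with bottom-row=3; cleared 0 line(s) (total 0); column heights now [1 4 5 5 0 0], max=5
Drop 4: T rot2 at col 2 lands with bottom-row=5; cleared 0 line(s) (total 0); column heights now [1 4 7 7 7 0], max=7

Answer: ......
......
......
......
......
..###.
...#..
..##..
.###..
.##...
..#...
####..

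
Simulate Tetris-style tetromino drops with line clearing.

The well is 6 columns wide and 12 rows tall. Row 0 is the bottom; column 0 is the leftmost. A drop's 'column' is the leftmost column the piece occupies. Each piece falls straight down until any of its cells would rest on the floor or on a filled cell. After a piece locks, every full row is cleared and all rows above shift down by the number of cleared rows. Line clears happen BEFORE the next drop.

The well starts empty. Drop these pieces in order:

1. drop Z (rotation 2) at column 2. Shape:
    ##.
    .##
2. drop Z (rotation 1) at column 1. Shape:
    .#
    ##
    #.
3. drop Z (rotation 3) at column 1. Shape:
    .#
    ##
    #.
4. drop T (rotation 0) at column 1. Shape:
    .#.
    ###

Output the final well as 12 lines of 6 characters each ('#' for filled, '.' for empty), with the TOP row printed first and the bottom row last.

Answer: ......
......
......
......
..#...
.###..
..#...
.##...
.##...
.##...
.###..
...##.

Derivation:
Drop 1: Z rot2 at col 2 lands with bottom-row=0; cleared 0 line(s) (total 0); column heights now [0 0 2 2 1 0], max=2
Drop 2: Z rot1 at col 1 lands with bottom-row=1; cleared 0 line(s) (total 0); column heights now [0 3 4 2 1 0], max=4
Drop 3: Z rot3 at col 1 lands with bottom-row=3; cleared 0 line(s) (total 0); column heights now [0 5 6 2 1 0], max=6
Drop 4: T rot0 at col 1 lands with bottom-row=6; cleared 0 line(s) (total 0); column heights now [0 7 8 7 1 0], max=8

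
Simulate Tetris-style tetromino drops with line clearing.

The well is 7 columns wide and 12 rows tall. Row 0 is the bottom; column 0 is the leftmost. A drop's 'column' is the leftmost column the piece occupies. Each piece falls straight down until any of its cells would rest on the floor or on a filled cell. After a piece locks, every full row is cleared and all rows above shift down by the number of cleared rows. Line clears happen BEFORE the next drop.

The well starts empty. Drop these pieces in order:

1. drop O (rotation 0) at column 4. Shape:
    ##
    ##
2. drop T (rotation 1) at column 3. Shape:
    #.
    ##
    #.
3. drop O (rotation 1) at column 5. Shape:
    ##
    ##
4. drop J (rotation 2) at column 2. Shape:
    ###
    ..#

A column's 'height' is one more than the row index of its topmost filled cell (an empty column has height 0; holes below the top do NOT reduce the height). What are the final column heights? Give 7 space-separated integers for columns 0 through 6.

Answer: 0 0 5 5 5 4 4

Derivation:
Drop 1: O rot0 at col 4 lands with bottom-row=0; cleared 0 line(s) (total 0); column heights now [0 0 0 0 2 2 0], max=2
Drop 2: T rot1 at col 3 lands with bottom-row=1; cleared 0 line(s) (total 0); column heights now [0 0 0 4 3 2 0], max=4
Drop 3: O rot1 at col 5 lands with bottom-row=2; cleared 0 line(s) (total 0); column heights now [0 0 0 4 3 4 4], max=4
Drop 4: J rot2 at col 2 lands with bottom-row=3; cleared 0 line(s) (total 0); column heights now [0 0 5 5 5 4 4], max=5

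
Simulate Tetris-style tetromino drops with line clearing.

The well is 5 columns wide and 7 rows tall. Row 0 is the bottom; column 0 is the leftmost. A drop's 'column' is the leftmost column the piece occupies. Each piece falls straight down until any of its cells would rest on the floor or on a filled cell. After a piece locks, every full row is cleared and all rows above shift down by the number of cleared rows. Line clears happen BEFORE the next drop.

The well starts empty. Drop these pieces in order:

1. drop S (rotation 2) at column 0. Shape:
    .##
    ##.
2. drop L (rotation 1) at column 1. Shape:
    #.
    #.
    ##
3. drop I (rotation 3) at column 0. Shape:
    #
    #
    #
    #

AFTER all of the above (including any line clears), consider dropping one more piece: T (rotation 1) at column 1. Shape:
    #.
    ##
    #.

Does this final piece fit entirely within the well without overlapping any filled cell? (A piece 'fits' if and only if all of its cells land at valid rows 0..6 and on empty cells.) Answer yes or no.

Answer: no

Derivation:
Drop 1: S rot2 at col 0 lands with bottom-row=0; cleared 0 line(s) (total 0); column heights now [1 2 2 0 0], max=2
Drop 2: L rot1 at col 1 lands with bottom-row=2; cleared 0 line(s) (total 0); column heights now [1 5 3 0 0], max=5
Drop 3: I rot3 at col 0 lands with bottom-row=1; cleared 0 line(s) (total 0); column heights now [5 5 3 0 0], max=5
Test piece T rot1 at col 1 (width 2): heights before test = [5 5 3 0 0]; fits = False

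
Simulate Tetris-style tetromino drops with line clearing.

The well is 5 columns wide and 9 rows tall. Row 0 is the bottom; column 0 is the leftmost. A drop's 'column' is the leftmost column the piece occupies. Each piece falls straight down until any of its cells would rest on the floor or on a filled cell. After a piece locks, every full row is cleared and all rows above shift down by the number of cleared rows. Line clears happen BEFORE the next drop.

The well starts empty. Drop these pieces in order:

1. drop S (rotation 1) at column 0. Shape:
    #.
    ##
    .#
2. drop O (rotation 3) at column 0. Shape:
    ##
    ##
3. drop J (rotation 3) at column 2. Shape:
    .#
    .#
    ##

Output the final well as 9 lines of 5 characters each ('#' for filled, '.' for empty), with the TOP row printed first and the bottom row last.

Drop 1: S rot1 at col 0 lands with bottom-row=0; cleared 0 line(s) (total 0); column heights now [3 2 0 0 0], max=3
Drop 2: O rot3 at col 0 lands with bottom-row=3; cleared 0 line(s) (total 0); column heights now [5 5 0 0 0], max=5
Drop 3: J rot3 at col 2 lands with bottom-row=0; cleared 0 line(s) (total 0); column heights now [5 5 1 3 0], max=5

Answer: .....
.....
.....
.....
##...
##...
#..#.
##.#.
.###.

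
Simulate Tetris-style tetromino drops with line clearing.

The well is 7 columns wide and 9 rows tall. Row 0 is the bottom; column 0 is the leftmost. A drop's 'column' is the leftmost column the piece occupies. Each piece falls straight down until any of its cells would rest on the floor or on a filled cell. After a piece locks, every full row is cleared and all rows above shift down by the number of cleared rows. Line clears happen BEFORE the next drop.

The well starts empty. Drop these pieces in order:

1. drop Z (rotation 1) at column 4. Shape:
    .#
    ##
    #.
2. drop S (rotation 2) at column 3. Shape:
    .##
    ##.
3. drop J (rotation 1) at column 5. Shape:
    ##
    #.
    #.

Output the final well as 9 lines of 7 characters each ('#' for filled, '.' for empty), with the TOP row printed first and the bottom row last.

Drop 1: Z rot1 at col 4 lands with bottom-row=0; cleared 0 line(s) (total 0); column heights now [0 0 0 0 2 3 0], max=3
Drop 2: S rot2 at col 3 lands with bottom-row=2; cleared 0 line(s) (total 0); column heights now [0 0 0 3 4 4 0], max=4
Drop 3: J rot1 at col 5 lands with bottom-row=4; cleared 0 line(s) (total 0); column heights now [0 0 0 3 4 7 7], max=7

Answer: .......
.......
.....##
.....#.
.....#.
....##.
...###.
....##.
....#..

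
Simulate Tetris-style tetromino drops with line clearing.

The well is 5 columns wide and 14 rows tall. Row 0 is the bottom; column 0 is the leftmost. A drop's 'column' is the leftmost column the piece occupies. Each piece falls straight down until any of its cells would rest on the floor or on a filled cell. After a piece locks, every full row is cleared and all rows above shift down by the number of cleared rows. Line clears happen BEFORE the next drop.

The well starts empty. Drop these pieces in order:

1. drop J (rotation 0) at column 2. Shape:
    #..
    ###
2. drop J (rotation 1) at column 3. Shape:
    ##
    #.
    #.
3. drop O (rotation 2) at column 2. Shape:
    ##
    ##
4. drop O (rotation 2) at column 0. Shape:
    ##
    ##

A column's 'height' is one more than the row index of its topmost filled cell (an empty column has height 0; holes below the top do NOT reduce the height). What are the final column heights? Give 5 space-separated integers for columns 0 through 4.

Drop 1: J rot0 at col 2 lands with bottom-row=0; cleared 0 line(s) (total 0); column heights now [0 0 2 1 1], max=2
Drop 2: J rot1 at col 3 lands with bottom-row=1; cleared 0 line(s) (total 0); column heights now [0 0 2 4 4], max=4
Drop 3: O rot2 at col 2 lands with bottom-row=4; cleared 0 line(s) (total 0); column heights now [0 0 6 6 4], max=6
Drop 4: O rot2 at col 0 lands with bottom-row=0; cleared 1 line(s) (total 1); column heights now [1 1 5 5 3], max=5

Answer: 1 1 5 5 3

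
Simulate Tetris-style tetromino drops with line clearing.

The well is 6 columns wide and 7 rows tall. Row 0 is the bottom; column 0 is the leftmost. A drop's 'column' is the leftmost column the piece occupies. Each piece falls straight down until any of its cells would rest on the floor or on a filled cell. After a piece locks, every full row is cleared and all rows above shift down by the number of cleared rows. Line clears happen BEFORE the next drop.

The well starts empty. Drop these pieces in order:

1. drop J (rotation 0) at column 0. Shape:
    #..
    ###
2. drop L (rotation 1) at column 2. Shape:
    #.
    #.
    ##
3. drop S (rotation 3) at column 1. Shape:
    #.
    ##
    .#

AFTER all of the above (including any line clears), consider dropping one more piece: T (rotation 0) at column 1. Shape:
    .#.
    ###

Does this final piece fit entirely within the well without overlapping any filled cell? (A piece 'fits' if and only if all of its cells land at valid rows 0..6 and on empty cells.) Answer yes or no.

Answer: no

Derivation:
Drop 1: J rot0 at col 0 lands with bottom-row=0; cleared 0 line(s) (total 0); column heights now [2 1 1 0 0 0], max=2
Drop 2: L rot1 at col 2 lands with bottom-row=1; cleared 0 line(s) (total 0); column heights now [2 1 4 2 0 0], max=4
Drop 3: S rot3 at col 1 lands with bottom-row=4; cleared 0 line(s) (total 0); column heights now [2 7 6 2 0 0], max=7
Test piece T rot0 at col 1 (width 3): heights before test = [2 7 6 2 0 0]; fits = False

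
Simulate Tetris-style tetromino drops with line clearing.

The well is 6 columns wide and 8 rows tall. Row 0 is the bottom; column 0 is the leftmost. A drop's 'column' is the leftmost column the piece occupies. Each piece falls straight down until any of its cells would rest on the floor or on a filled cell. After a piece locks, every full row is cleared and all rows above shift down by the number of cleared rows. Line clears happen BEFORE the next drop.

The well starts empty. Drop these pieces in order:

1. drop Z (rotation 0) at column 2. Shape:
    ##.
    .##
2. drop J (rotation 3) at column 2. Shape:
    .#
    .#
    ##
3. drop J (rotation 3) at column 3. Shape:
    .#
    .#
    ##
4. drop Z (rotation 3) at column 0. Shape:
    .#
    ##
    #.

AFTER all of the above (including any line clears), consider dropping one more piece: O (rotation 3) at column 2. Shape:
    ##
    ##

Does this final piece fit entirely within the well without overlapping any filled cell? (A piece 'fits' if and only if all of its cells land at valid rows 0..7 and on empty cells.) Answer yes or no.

Drop 1: Z rot0 at col 2 lands with bottom-row=0; cleared 0 line(s) (total 0); column heights now [0 0 2 2 1 0], max=2
Drop 2: J rot3 at col 2 lands with bottom-row=2; cleared 0 line(s) (total 0); column heights now [0 0 3 5 1 0], max=5
Drop 3: J rot3 at col 3 lands with bottom-row=5; cleared 0 line(s) (total 0); column heights now [0 0 3 6 8 0], max=8
Drop 4: Z rot3 at col 0 lands with bottom-row=0; cleared 0 line(s) (total 0); column heights now [2 3 3 6 8 0], max=8
Test piece O rot3 at col 2 (width 2): heights before test = [2 3 3 6 8 0]; fits = True

Answer: yes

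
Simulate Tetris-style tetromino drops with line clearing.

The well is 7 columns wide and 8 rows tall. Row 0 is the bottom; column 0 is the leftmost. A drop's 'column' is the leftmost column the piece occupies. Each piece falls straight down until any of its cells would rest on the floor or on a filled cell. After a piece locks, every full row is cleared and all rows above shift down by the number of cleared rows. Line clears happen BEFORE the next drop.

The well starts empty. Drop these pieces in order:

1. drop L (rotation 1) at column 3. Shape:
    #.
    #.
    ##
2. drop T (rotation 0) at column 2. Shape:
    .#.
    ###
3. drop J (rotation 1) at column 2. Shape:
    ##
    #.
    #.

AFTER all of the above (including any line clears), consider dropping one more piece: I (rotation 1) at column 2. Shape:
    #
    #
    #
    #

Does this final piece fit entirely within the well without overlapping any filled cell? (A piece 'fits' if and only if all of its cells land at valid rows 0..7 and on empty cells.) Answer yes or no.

Answer: no

Derivation:
Drop 1: L rot1 at col 3 lands with bottom-row=0; cleared 0 line(s) (total 0); column heights now [0 0 0 3 1 0 0], max=3
Drop 2: T rot0 at col 2 lands with bottom-row=3; cleared 0 line(s) (total 0); column heights now [0 0 4 5 4 0 0], max=5
Drop 3: J rot1 at col 2 lands with bottom-row=4; cleared 0 line(s) (total 0); column heights now [0 0 7 7 4 0 0], max=7
Test piece I rot1 at col 2 (width 1): heights before test = [0 0 7 7 4 0 0]; fits = False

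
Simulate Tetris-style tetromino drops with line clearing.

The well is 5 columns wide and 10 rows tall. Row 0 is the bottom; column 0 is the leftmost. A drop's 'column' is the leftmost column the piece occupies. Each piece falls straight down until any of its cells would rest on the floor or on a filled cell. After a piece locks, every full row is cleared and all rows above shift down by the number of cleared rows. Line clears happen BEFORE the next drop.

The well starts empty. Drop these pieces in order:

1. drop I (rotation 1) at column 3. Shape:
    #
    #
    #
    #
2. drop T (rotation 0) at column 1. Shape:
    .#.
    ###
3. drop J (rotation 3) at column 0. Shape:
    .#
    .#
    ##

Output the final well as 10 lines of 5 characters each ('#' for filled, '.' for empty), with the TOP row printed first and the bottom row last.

Drop 1: I rot1 at col 3 lands with bottom-row=0; cleared 0 line(s) (total 0); column heights now [0 0 0 4 0], max=4
Drop 2: T rot0 at col 1 lands with bottom-row=4; cleared 0 line(s) (total 0); column heights now [0 5 6 5 0], max=6
Drop 3: J rot3 at col 0 lands with bottom-row=5; cleared 0 line(s) (total 0); column heights now [6 8 6 5 0], max=8

Answer: .....
.....
.#...
.#...
###..
.###.
...#.
...#.
...#.
...#.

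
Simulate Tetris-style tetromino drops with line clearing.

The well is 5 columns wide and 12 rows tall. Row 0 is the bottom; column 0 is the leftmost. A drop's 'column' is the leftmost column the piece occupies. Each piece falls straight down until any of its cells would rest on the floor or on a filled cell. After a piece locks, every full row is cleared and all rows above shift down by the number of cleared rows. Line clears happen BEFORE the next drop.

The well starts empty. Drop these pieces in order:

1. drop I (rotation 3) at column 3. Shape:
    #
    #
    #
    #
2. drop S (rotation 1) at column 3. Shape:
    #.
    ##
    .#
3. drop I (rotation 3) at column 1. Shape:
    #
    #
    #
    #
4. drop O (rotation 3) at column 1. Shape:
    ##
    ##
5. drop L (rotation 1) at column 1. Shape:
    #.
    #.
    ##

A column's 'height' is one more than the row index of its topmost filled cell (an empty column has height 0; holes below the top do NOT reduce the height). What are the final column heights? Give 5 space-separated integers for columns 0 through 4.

Drop 1: I rot3 at col 3 lands with bottom-row=0; cleared 0 line(s) (total 0); column heights now [0 0 0 4 0], max=4
Drop 2: S rot1 at col 3 lands with bottom-row=3; cleared 0 line(s) (total 0); column heights now [0 0 0 6 5], max=6
Drop 3: I rot3 at col 1 lands with bottom-row=0; cleared 0 line(s) (total 0); column heights now [0 4 0 6 5], max=6
Drop 4: O rot3 at col 1 lands with bottom-row=4; cleared 0 line(s) (total 0); column heights now [0 6 6 6 5], max=6
Drop 5: L rot1 at col 1 lands with bottom-row=6; cleared 0 line(s) (total 0); column heights now [0 9 7 6 5], max=9

Answer: 0 9 7 6 5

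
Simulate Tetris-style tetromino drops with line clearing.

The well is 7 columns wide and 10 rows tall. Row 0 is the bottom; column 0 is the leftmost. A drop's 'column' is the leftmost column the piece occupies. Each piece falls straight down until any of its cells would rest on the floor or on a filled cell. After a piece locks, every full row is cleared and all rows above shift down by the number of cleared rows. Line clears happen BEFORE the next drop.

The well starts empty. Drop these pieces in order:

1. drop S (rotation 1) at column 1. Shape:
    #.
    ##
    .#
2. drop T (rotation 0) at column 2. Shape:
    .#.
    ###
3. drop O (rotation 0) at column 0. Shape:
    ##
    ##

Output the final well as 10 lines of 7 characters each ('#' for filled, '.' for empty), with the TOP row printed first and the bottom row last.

Drop 1: S rot1 at col 1 lands with bottom-row=0; cleared 0 line(s) (total 0); column heights now [0 3 2 0 0 0 0], max=3
Drop 2: T rot0 at col 2 lands with bottom-row=2; cleared 0 line(s) (total 0); column heights now [0 3 3 4 3 0 0], max=4
Drop 3: O rot0 at col 0 lands with bottom-row=3; cleared 0 line(s) (total 0); column heights now [5 5 3 4 3 0 0], max=5

Answer: .......
.......
.......
.......
.......
##.....
##.#...
.####..
.##....
..#....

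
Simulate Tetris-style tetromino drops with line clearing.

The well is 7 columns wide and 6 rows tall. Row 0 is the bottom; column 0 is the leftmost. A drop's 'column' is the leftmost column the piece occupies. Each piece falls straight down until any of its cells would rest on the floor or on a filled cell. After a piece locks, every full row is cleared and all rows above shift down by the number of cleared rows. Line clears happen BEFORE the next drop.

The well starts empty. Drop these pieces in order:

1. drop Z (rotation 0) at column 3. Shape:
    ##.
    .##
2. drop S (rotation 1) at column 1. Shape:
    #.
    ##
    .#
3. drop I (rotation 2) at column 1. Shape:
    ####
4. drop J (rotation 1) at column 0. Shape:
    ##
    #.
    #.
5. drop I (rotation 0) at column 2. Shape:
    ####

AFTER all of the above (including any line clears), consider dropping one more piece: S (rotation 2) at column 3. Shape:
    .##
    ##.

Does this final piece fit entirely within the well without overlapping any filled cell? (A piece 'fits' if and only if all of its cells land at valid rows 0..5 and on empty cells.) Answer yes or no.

Drop 1: Z rot0 at col 3 lands with bottom-row=0; cleared 0 line(s) (total 0); column heights now [0 0 0 2 2 1 0], max=2
Drop 2: S rot1 at col 1 lands with bottom-row=0; cleared 0 line(s) (total 0); column heights now [0 3 2 2 2 1 0], max=3
Drop 3: I rot2 at col 1 lands with bottom-row=3; cleared 0 line(s) (total 0); column heights now [0 4 4 4 4 1 0], max=4
Drop 4: J rot1 at col 0 lands with bottom-row=2; cleared 0 line(s) (total 0); column heights now [5 5 4 4 4 1 0], max=5
Drop 5: I rot0 at col 2 lands with bottom-row=4; cleared 0 line(s) (total 0); column heights now [5 5 5 5 5 5 0], max=5
Test piece S rot2 at col 3 (width 3): heights before test = [5 5 5 5 5 5 0]; fits = False

Answer: no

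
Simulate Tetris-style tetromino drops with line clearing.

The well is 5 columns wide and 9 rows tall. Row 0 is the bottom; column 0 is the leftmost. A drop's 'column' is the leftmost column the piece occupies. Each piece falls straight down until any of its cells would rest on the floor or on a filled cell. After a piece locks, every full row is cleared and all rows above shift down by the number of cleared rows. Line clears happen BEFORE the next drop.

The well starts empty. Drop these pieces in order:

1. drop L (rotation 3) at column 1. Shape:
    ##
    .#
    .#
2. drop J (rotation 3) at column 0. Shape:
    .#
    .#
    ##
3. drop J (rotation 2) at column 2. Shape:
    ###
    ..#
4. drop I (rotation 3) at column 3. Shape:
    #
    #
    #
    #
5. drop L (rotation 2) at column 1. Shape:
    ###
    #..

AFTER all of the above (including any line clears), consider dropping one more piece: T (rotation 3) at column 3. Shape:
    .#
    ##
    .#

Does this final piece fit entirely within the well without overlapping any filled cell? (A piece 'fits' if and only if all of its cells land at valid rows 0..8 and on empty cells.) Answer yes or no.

Answer: yes

Derivation:
Drop 1: L rot3 at col 1 lands with bottom-row=0; cleared 0 line(s) (total 0); column heights now [0 3 3 0 0], max=3
Drop 2: J rot3 at col 0 lands with bottom-row=3; cleared 0 line(s) (total 0); column heights now [4 6 3 0 0], max=6
Drop 3: J rot2 at col 2 lands with bottom-row=2; cleared 1 line(s) (total 1); column heights now [0 5 3 0 3], max=5
Drop 4: I rot3 at col 3 lands with bottom-row=0; cleared 0 line(s) (total 1); column heights now [0 5 3 4 3], max=5
Drop 5: L rot2 at col 1 lands with bottom-row=5; cleared 0 line(s) (total 1); column heights now [0 7 7 7 3], max=7
Test piece T rot3 at col 3 (width 2): heights before test = [0 7 7 7 3]; fits = True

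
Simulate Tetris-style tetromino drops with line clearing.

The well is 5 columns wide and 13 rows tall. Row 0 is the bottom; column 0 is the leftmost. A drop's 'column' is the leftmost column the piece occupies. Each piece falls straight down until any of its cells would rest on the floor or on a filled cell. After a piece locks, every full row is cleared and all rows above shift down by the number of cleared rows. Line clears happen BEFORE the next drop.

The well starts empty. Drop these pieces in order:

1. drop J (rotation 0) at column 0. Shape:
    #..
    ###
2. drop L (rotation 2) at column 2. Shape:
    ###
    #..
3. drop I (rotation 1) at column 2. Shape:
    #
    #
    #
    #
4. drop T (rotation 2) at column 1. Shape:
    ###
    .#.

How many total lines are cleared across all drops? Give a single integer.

Answer: 0

Derivation:
Drop 1: J rot0 at col 0 lands with bottom-row=0; cleared 0 line(s) (total 0); column heights now [2 1 1 0 0], max=2
Drop 2: L rot2 at col 2 lands with bottom-row=1; cleared 0 line(s) (total 0); column heights now [2 1 3 3 3], max=3
Drop 3: I rot1 at col 2 lands with bottom-row=3; cleared 0 line(s) (total 0); column heights now [2 1 7 3 3], max=7
Drop 4: T rot2 at col 1 lands with bottom-row=7; cleared 0 line(s) (total 0); column heights now [2 9 9 9 3], max=9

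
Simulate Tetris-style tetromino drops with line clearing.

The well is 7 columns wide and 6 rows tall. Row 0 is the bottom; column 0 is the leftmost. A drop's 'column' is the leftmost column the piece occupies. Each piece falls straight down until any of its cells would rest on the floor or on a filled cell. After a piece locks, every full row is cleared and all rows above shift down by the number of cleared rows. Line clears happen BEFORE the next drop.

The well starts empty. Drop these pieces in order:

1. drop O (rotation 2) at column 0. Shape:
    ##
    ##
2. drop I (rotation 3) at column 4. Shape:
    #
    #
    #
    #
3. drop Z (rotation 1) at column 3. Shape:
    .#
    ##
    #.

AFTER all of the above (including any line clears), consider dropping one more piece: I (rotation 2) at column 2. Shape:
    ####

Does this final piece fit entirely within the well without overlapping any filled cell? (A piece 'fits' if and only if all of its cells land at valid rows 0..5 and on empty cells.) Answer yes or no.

Drop 1: O rot2 at col 0 lands with bottom-row=0; cleared 0 line(s) (total 0); column heights now [2 2 0 0 0 0 0], max=2
Drop 2: I rot3 at col 4 lands with bottom-row=0; cleared 0 line(s) (total 0); column heights now [2 2 0 0 4 0 0], max=4
Drop 3: Z rot1 at col 3 lands with bottom-row=3; cleared 0 line(s) (total 0); column heights now [2 2 0 5 6 0 0], max=6
Test piece I rot2 at col 2 (width 4): heights before test = [2 2 0 5 6 0 0]; fits = False

Answer: no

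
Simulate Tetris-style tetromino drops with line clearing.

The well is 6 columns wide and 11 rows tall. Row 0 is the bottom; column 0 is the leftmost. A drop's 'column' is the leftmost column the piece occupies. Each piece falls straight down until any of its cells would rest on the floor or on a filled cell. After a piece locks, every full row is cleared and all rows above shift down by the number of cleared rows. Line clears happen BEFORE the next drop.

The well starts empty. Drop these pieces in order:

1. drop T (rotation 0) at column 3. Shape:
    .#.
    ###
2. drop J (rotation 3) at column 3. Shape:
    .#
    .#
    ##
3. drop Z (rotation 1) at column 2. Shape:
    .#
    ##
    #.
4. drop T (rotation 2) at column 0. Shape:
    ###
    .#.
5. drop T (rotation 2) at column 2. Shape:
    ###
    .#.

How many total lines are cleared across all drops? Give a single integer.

Answer: 0

Derivation:
Drop 1: T rot0 at col 3 lands with bottom-row=0; cleared 0 line(s) (total 0); column heights now [0 0 0 1 2 1], max=2
Drop 2: J rot3 at col 3 lands with bottom-row=2; cleared 0 line(s) (total 0); column heights now [0 0 0 3 5 1], max=5
Drop 3: Z rot1 at col 2 lands with bottom-row=2; cleared 0 line(s) (total 0); column heights now [0 0 4 5 5 1], max=5
Drop 4: T rot2 at col 0 lands with bottom-row=3; cleared 0 line(s) (total 0); column heights now [5 5 5 5 5 1], max=5
Drop 5: T rot2 at col 2 lands with bottom-row=5; cleared 0 line(s) (total 0); column heights now [5 5 7 7 7 1], max=7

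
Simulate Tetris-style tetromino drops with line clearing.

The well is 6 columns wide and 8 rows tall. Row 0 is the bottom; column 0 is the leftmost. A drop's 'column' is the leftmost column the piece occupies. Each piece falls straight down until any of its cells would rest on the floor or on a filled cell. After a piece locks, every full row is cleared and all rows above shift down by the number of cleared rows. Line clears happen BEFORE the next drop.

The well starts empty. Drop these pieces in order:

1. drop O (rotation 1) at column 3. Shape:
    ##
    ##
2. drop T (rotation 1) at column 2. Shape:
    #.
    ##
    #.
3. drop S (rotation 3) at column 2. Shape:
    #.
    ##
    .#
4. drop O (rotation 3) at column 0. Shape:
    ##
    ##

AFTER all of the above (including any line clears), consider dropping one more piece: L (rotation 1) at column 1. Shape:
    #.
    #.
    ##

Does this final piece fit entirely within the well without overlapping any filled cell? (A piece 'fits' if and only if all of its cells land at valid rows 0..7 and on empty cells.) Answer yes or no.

Answer: no

Derivation:
Drop 1: O rot1 at col 3 lands with bottom-row=0; cleared 0 line(s) (total 0); column heights now [0 0 0 2 2 0], max=2
Drop 2: T rot1 at col 2 lands with bottom-row=1; cleared 0 line(s) (total 0); column heights now [0 0 4 3 2 0], max=4
Drop 3: S rot3 at col 2 lands with bottom-row=3; cleared 0 line(s) (total 0); column heights now [0 0 6 5 2 0], max=6
Drop 4: O rot3 at col 0 lands with bottom-row=0; cleared 0 line(s) (total 0); column heights now [2 2 6 5 2 0], max=6
Test piece L rot1 at col 1 (width 2): heights before test = [2 2 6 5 2 0]; fits = False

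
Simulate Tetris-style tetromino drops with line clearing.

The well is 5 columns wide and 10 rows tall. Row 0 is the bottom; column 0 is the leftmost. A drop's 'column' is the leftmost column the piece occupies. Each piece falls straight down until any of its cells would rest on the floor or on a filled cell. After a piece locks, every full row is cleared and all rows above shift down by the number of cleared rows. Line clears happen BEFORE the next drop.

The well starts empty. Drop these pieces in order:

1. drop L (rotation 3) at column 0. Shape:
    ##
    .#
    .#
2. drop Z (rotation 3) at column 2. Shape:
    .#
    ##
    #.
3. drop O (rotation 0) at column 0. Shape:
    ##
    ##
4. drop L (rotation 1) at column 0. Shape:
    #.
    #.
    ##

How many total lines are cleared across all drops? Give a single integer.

Drop 1: L rot3 at col 0 lands with bottom-row=0; cleared 0 line(s) (total 0); column heights now [3 3 0 0 0], max=3
Drop 2: Z rot3 at col 2 lands with bottom-row=0; cleared 0 line(s) (total 0); column heights now [3 3 2 3 0], max=3
Drop 3: O rot0 at col 0 lands with bottom-row=3; cleared 0 line(s) (total 0); column heights now [5 5 2 3 0], max=5
Drop 4: L rot1 at col 0 lands with bottom-row=5; cleared 0 line(s) (total 0); column heights now [8 6 2 3 0], max=8

Answer: 0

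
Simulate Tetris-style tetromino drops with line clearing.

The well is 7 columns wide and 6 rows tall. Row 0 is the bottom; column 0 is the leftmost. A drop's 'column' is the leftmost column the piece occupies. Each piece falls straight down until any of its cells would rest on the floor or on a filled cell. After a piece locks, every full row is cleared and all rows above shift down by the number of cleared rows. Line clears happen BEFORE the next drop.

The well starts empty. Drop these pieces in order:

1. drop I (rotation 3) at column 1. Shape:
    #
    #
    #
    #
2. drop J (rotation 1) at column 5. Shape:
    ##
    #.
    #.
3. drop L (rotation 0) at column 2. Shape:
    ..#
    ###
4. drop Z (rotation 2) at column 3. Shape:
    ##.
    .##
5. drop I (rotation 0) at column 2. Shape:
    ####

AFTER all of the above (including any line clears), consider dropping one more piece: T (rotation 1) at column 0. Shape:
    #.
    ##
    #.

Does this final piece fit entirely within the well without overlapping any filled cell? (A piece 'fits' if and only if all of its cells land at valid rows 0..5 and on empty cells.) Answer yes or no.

Answer: yes

Derivation:
Drop 1: I rot3 at col 1 lands with bottom-row=0; cleared 0 line(s) (total 0); column heights now [0 4 0 0 0 0 0], max=4
Drop 2: J rot1 at col 5 lands with bottom-row=0; cleared 0 line(s) (total 0); column heights now [0 4 0 0 0 3 3], max=4
Drop 3: L rot0 at col 2 lands with bottom-row=0; cleared 0 line(s) (total 0); column heights now [0 4 1 1 2 3 3], max=4
Drop 4: Z rot2 at col 3 lands with bottom-row=3; cleared 0 line(s) (total 0); column heights now [0 4 1 5 5 4 3], max=5
Drop 5: I rot0 at col 2 lands with bottom-row=5; cleared 0 line(s) (total 0); column heights now [0 4 6 6 6 6 3], max=6
Test piece T rot1 at col 0 (width 2): heights before test = [0 4 6 6 6 6 3]; fits = True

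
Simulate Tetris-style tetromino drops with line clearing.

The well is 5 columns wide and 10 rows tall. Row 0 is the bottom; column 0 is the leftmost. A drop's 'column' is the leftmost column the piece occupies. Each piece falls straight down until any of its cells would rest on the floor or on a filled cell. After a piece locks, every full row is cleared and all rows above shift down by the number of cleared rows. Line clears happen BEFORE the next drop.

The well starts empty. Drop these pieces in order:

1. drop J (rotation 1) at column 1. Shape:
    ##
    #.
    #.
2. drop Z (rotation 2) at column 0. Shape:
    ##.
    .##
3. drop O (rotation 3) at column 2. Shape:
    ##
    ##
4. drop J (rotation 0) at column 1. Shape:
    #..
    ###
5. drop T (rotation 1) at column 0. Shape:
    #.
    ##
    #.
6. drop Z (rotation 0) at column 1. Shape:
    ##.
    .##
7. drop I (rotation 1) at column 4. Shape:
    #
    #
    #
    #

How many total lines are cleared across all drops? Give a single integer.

Answer: 0

Derivation:
Drop 1: J rot1 at col 1 lands with bottom-row=0; cleared 0 line(s) (total 0); column heights now [0 3 3 0 0], max=3
Drop 2: Z rot2 at col 0 lands with bottom-row=3; cleared 0 line(s) (total 0); column heights now [5 5 4 0 0], max=5
Drop 3: O rot3 at col 2 lands with bottom-row=4; cleared 0 line(s) (total 0); column heights now [5 5 6 6 0], max=6
Drop 4: J rot0 at col 1 lands with bottom-row=6; cleared 0 line(s) (total 0); column heights now [5 8 7 7 0], max=8
Drop 5: T rot1 at col 0 lands with bottom-row=7; cleared 0 line(s) (total 0); column heights now [10 9 7 7 0], max=10
Drop 6: Z rot0 at col 1 lands with bottom-row=8; cleared 0 line(s) (total 0); column heights now [10 10 10 9 0], max=10
Drop 7: I rot1 at col 4 lands with bottom-row=0; cleared 0 line(s) (total 0); column heights now [10 10 10 9 4], max=10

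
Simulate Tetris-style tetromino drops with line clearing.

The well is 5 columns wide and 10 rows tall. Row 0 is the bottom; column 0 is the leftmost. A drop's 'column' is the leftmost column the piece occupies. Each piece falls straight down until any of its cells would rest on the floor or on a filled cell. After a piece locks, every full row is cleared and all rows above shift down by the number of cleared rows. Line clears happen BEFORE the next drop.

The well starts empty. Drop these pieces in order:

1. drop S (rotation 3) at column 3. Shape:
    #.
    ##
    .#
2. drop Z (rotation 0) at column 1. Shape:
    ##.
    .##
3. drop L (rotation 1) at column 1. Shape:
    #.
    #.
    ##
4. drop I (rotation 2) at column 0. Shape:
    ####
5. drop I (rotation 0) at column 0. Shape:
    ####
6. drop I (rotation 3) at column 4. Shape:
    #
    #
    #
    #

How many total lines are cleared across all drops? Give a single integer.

Answer: 0

Derivation:
Drop 1: S rot3 at col 3 lands with bottom-row=0; cleared 0 line(s) (total 0); column heights now [0 0 0 3 2], max=3
Drop 2: Z rot0 at col 1 lands with bottom-row=3; cleared 0 line(s) (total 0); column heights now [0 5 5 4 2], max=5
Drop 3: L rot1 at col 1 lands with bottom-row=5; cleared 0 line(s) (total 0); column heights now [0 8 6 4 2], max=8
Drop 4: I rot2 at col 0 lands with bottom-row=8; cleared 0 line(s) (total 0); column heights now [9 9 9 9 2], max=9
Drop 5: I rot0 at col 0 lands with bottom-row=9; cleared 0 line(s) (total 0); column heights now [10 10 10 10 2], max=10
Drop 6: I rot3 at col 4 lands with bottom-row=2; cleared 0 line(s) (total 0); column heights now [10 10 10 10 6], max=10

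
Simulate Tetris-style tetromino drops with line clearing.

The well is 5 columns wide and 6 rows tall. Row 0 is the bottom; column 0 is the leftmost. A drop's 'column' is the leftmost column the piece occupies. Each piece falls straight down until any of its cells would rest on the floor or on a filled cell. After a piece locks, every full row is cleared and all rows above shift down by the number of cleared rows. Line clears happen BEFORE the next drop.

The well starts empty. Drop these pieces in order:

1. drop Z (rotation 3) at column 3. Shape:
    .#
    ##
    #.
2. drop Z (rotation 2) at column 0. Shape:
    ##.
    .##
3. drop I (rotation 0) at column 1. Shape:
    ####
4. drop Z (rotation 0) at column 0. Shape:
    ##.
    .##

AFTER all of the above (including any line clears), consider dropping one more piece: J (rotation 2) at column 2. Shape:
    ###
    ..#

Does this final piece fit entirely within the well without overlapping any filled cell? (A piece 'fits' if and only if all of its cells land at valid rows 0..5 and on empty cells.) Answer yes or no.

Answer: yes

Derivation:
Drop 1: Z rot3 at col 3 lands with bottom-row=0; cleared 0 line(s) (total 0); column heights now [0 0 0 2 3], max=3
Drop 2: Z rot2 at col 0 lands with bottom-row=0; cleared 0 line(s) (total 0); column heights now [2 2 1 2 3], max=3
Drop 3: I rot0 at col 1 lands with bottom-row=3; cleared 0 line(s) (total 0); column heights now [2 4 4 4 4], max=4
Drop 4: Z rot0 at col 0 lands with bottom-row=4; cleared 0 line(s) (total 0); column heights now [6 6 5 4 4], max=6
Test piece J rot2 at col 2 (width 3): heights before test = [6 6 5 4 4]; fits = True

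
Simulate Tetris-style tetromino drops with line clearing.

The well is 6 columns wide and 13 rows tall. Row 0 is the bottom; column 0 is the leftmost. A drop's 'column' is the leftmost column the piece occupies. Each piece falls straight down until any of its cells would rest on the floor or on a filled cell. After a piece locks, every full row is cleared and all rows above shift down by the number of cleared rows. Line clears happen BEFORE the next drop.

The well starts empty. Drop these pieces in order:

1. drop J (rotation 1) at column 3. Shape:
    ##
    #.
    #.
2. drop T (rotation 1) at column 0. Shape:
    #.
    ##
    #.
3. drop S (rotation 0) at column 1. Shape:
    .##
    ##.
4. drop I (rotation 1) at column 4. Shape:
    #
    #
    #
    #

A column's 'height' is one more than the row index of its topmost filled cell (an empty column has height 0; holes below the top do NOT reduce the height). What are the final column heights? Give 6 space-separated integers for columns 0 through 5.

Drop 1: J rot1 at col 3 lands with bottom-row=0; cleared 0 line(s) (total 0); column heights now [0 0 0 3 3 0], max=3
Drop 2: T rot1 at col 0 lands with bottom-row=0; cleared 0 line(s) (total 0); column heights now [3 2 0 3 3 0], max=3
Drop 3: S rot0 at col 1 lands with bottom-row=2; cleared 0 line(s) (total 0); column heights now [3 3 4 4 3 0], max=4
Drop 4: I rot1 at col 4 lands with bottom-row=3; cleared 0 line(s) (total 0); column heights now [3 3 4 4 7 0], max=7

Answer: 3 3 4 4 7 0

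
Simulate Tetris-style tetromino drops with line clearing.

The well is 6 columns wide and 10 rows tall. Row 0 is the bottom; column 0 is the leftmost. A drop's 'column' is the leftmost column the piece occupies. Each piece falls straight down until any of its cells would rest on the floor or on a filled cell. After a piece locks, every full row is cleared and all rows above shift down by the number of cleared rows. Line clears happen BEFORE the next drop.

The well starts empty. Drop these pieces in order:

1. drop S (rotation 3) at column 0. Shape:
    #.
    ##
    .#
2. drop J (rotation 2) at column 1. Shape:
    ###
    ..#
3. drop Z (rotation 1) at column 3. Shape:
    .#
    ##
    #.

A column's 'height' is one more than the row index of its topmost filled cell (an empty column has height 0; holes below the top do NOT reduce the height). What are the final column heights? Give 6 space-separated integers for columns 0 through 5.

Drop 1: S rot3 at col 0 lands with bottom-row=0; cleared 0 line(s) (total 0); column heights now [3 2 0 0 0 0], max=3
Drop 2: J rot2 at col 1 lands with bottom-row=1; cleared 0 line(s) (total 0); column heights now [3 3 3 3 0 0], max=3
Drop 3: Z rot1 at col 3 lands with bottom-row=3; cleared 0 line(s) (total 0); column heights now [3 3 3 5 6 0], max=6

Answer: 3 3 3 5 6 0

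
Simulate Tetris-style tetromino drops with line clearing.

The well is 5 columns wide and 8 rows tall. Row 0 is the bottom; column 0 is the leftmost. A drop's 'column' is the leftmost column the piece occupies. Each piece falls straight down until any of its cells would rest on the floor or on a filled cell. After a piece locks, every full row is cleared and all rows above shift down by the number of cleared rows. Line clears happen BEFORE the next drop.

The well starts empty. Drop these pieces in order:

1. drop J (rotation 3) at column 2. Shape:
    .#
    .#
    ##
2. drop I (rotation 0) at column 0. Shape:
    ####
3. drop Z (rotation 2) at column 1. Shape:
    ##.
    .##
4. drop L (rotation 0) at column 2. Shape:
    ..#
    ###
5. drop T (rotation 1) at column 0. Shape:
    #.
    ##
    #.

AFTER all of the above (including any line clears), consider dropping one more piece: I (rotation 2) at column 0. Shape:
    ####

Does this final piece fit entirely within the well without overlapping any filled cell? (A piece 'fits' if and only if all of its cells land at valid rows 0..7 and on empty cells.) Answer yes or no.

Drop 1: J rot3 at col 2 lands with bottom-row=0; cleared 0 line(s) (total 0); column heights now [0 0 1 3 0], max=3
Drop 2: I rot0 at col 0 lands with bottom-row=3; cleared 0 line(s) (total 0); column heights now [4 4 4 4 0], max=4
Drop 3: Z rot2 at col 1 lands with bottom-row=4; cleared 0 line(s) (total 0); column heights now [4 6 6 5 0], max=6
Drop 4: L rot0 at col 2 lands with bottom-row=6; cleared 0 line(s) (total 0); column heights now [4 6 7 7 8], max=8
Drop 5: T rot1 at col 0 lands with bottom-row=5; cleared 1 line(s) (total 1); column heights now [7 6 6 5 7], max=7
Test piece I rot2 at col 0 (width 4): heights before test = [7 6 6 5 7]; fits = True

Answer: yes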